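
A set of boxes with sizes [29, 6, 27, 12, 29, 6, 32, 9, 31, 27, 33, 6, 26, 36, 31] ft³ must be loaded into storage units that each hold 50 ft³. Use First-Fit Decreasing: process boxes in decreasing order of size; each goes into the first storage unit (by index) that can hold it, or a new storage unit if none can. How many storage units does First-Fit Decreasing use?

Sorted descending: 36, 33, 32, 31, 31, 29, 29, 27, 27, 26, 12, 9, 6, 6, 6.
36 ft³ → storage unit 1 (remaining 14 ft³)
33 ft³ → storage unit 2 (remaining 17 ft³)
32 ft³ → storage unit 3 (remaining 18 ft³)
31 ft³ → storage unit 4 (remaining 19 ft³)
31 ft³ → storage unit 5 (remaining 19 ft³)
29 ft³ → storage unit 6 (remaining 21 ft³)
29 ft³ → storage unit 7 (remaining 21 ft³)
27 ft³ → storage unit 8 (remaining 23 ft³)
27 ft³ → storage unit 9 (remaining 23 ft³)
26 ft³ → storage unit 10 (remaining 24 ft³)
12 ft³ → storage unit 1 (remaining 2 ft³)
9 ft³ → storage unit 2 (remaining 8 ft³)
6 ft³ → storage unit 2 (remaining 2 ft³)
6 ft³ → storage unit 3 (remaining 12 ft³)
6 ft³ → storage unit 3 (remaining 6 ft³)

10 storage units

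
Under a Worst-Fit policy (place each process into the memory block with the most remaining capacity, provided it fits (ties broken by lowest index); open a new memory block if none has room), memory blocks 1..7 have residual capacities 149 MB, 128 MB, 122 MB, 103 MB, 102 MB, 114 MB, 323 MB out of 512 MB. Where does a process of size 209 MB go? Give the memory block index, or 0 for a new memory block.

7

Memory blocks with room: memory block 7 (323 MB).
Most room is memory block 7 with 323 MB free.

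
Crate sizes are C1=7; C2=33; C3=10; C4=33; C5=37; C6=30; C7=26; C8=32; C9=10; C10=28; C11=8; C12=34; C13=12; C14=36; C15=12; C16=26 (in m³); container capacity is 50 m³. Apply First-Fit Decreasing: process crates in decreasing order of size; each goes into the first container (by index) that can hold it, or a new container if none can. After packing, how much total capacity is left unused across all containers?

126

Sorted descending: 37, 36, 34, 33, 33, 32, 30, 28, 26, 26, 12, 12, 10, 10, 8, 7.
37 m³ → container 1 (remaining 13 m³)
36 m³ → container 2 (remaining 14 m³)
34 m³ → container 3 (remaining 16 m³)
33 m³ → container 4 (remaining 17 m³)
33 m³ → container 5 (remaining 17 m³)
32 m³ → container 6 (remaining 18 m³)
30 m³ → container 7 (remaining 20 m³)
28 m³ → container 8 (remaining 22 m³)
26 m³ → container 9 (remaining 24 m³)
26 m³ → container 10 (remaining 24 m³)
12 m³ → container 1 (remaining 1 m³)
12 m³ → container 2 (remaining 2 m³)
10 m³ → container 3 (remaining 6 m³)
10 m³ → container 4 (remaining 7 m³)
8 m³ → container 5 (remaining 9 m³)
7 m³ → container 4 (remaining 0 m³)
10 containers × 50 m³ = 500 m³; used 374 m³; unused 126 m³.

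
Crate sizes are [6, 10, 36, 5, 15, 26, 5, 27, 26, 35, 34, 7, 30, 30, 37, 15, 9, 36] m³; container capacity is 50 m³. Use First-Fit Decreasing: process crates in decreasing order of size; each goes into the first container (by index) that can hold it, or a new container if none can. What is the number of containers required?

10

Sorted descending: 37, 36, 36, 35, 34, 30, 30, 27, 26, 26, 15, 15, 10, 9, 7, 6, 5, 5.
37 m³ → container 1 (remaining 13 m³)
36 m³ → container 2 (remaining 14 m³)
36 m³ → container 3 (remaining 14 m³)
35 m³ → container 4 (remaining 15 m³)
34 m³ → container 5 (remaining 16 m³)
30 m³ → container 6 (remaining 20 m³)
30 m³ → container 7 (remaining 20 m³)
27 m³ → container 8 (remaining 23 m³)
26 m³ → container 9 (remaining 24 m³)
26 m³ → container 10 (remaining 24 m³)
15 m³ → container 4 (remaining 0 m³)
15 m³ → container 5 (remaining 1 m³)
10 m³ → container 1 (remaining 3 m³)
9 m³ → container 2 (remaining 5 m³)
7 m³ → container 3 (remaining 7 m³)
6 m³ → container 3 (remaining 1 m³)
5 m³ → container 2 (remaining 0 m³)
5 m³ → container 6 (remaining 15 m³)
Final containers: [37,10] [36,9,5] [36,7,6] [35,15] [34,15] [30,5] [30] [27] [26] [26].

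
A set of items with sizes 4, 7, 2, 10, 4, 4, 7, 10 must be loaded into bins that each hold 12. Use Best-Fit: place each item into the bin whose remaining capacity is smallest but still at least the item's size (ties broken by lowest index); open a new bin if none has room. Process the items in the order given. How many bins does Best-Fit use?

5

Put 4 in bin 1; 8 remain.
Put 7 in bin 1; 1 remain.
Put 2 in bin 2; 10 remain.
Put 10 in bin 2; 0 remain.
Put 4 in bin 3; 8 remain.
Put 4 in bin 3; 4 remain.
Put 7 in bin 4; 5 remain.
Put 10 in bin 5; 2 remain.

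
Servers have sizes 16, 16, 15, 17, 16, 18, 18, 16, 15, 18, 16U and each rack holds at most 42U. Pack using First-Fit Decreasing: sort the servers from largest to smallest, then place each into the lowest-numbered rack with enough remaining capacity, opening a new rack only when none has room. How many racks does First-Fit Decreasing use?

6

Sorted descending: 18, 18, 18, 17, 16, 16, 16, 16, 16, 15, 15.
rack 1: place 18U, 24U left
rack 1: place 18U, 6U left
rack 2: place 18U, 24U left
rack 2: place 17U, 7U left
rack 3: place 16U, 26U left
rack 3: place 16U, 10U left
rack 4: place 16U, 26U left
rack 4: place 16U, 10U left
rack 5: place 16U, 26U left
rack 5: place 15U, 11U left
rack 6: place 15U, 27U left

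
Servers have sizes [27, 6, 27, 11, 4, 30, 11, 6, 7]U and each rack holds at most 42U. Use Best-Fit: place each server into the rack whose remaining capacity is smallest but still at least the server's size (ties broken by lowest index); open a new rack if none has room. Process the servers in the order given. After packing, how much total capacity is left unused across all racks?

39

rack 1: place 27U, 15U left
rack 1: place 6U, 9U left
rack 2: place 27U, 15U left
rack 2: place 11U, 4U left
rack 2: place 4U, 0U left
rack 3: place 30U, 12U left
rack 3: place 11U, 1U left
rack 1: place 6U, 3U left
rack 4: place 7U, 35U left
4 racks × 42U = 168U; used 129U; unused 39U.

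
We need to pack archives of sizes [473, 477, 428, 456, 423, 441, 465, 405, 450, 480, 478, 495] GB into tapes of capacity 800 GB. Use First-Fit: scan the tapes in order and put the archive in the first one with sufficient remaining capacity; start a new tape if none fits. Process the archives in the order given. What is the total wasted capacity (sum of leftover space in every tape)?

4129

tape 1: place 473 GB, 327 GB left
tape 2: place 477 GB, 323 GB left
tape 3: place 428 GB, 372 GB left
tape 4: place 456 GB, 344 GB left
tape 5: place 423 GB, 377 GB left
tape 6: place 441 GB, 359 GB left
tape 7: place 465 GB, 335 GB left
tape 8: place 405 GB, 395 GB left
tape 9: place 450 GB, 350 GB left
tape 10: place 480 GB, 320 GB left
tape 11: place 478 GB, 322 GB left
tape 12: place 495 GB, 305 GB left
12 tapes × 800 GB = 9600 GB; used 5471 GB; unused 4129 GB.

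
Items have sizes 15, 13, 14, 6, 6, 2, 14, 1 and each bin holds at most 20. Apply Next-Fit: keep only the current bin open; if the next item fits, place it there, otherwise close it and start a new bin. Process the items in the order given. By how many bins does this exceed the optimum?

Next-Fit: [15] [13] [14,6] [6,2] [14,1] → 5 bins.
Total size 71; any packing needs at least ⌈71/20⌉ = 4 bins.
An optimal packing achieves that bound: [15,2,1] [14,6] [14,6] [13] → 4 bins.
Excess: 5 − 4 = 1.

1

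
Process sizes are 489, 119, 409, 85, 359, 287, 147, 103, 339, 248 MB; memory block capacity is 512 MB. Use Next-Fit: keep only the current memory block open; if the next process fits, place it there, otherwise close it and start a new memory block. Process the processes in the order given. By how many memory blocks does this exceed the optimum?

Next-Fit: [489] [119] [409,85] [359] [287,147] [103,339] [248] → 7 memory blocks.
Total size 2585 MB; any packing needs at least ⌈2585/512⌉ = 6 memory blocks.
An optimal packing achieves that bound: [489] [409,103] [359,147] [339,119] [287,85] [248] → 6 memory blocks.
Excess: 7 − 6 = 1.

1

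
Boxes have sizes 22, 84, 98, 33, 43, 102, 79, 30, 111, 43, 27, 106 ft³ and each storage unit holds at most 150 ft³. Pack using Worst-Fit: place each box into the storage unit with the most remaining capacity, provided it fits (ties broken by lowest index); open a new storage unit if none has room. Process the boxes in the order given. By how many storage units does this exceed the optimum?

0

Worst-Fit: [22,84,43] [98,33] [102,43] [79,30,27] [111] [106] → 6 storage units.
Total size 778 ft³; any packing needs at least ⌈778/150⌉ = 6 storage units.
So 6 is already optimal.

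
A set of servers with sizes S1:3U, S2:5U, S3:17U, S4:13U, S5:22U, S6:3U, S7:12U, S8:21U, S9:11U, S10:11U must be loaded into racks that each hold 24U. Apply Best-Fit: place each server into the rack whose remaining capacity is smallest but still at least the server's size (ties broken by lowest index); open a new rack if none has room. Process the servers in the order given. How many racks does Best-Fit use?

Put S1 (3U) in rack 1; 21U remain.
Put S2 (5U) in rack 1; 16U remain.
Put S3 (17U) in rack 2; 7U remain.
Put S4 (13U) in rack 1; 3U remain.
Put S5 (22U) in rack 3; 2U remain.
Put S6 (3U) in rack 1; 0U remain.
Put S7 (12U) in rack 4; 12U remain.
Put S8 (21U) in rack 5; 3U remain.
Put S9 (11U) in rack 4; 1U remain.
Put S10 (11U) in rack 6; 13U remain.
Final racks: [3,5,13,3] [17] [22] [12,11] [21] [11].

6 racks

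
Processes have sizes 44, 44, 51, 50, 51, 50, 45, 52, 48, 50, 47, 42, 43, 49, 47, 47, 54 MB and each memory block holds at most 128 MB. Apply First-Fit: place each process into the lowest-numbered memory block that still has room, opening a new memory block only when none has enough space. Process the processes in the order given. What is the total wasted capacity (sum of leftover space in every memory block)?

memory block 1: place 44 MB, 84 MB left
memory block 1: place 44 MB, 40 MB left
memory block 2: place 51 MB, 77 MB left
memory block 2: place 50 MB, 27 MB left
memory block 3: place 51 MB, 77 MB left
memory block 3: place 50 MB, 27 MB left
memory block 4: place 45 MB, 83 MB left
memory block 4: place 52 MB, 31 MB left
memory block 5: place 48 MB, 80 MB left
memory block 5: place 50 MB, 30 MB left
memory block 6: place 47 MB, 81 MB left
memory block 6: place 42 MB, 39 MB left
memory block 7: place 43 MB, 85 MB left
memory block 7: place 49 MB, 36 MB left
memory block 8: place 47 MB, 81 MB left
memory block 8: place 47 MB, 34 MB left
memory block 9: place 54 MB, 74 MB left
9 memory blocks × 128 MB = 1152 MB; used 814 MB; unused 338 MB.

338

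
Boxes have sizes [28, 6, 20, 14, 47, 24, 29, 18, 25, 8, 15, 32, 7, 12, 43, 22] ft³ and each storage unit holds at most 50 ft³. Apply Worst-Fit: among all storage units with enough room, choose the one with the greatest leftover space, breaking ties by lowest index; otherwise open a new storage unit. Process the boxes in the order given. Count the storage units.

9 storage units

Put 28 ft³ in storage unit 1; 22 ft³ remain.
Put 6 ft³ in storage unit 1; 16 ft³ remain.
Put 20 ft³ in storage unit 2; 30 ft³ remain.
Put 14 ft³ in storage unit 2; 16 ft³ remain.
Put 47 ft³ in storage unit 3; 3 ft³ remain.
Put 24 ft³ in storage unit 4; 26 ft³ remain.
Put 29 ft³ in storage unit 5; 21 ft³ remain.
Put 18 ft³ in storage unit 4; 8 ft³ remain.
Put 25 ft³ in storage unit 6; 25 ft³ remain.
Put 8 ft³ in storage unit 6; 17 ft³ remain.
Put 15 ft³ in storage unit 5; 6 ft³ remain.
Put 32 ft³ in storage unit 7; 18 ft³ remain.
Put 7 ft³ in storage unit 7; 11 ft³ remain.
Put 12 ft³ in storage unit 6; 5 ft³ remain.
Put 43 ft³ in storage unit 8; 7 ft³ remain.
Put 22 ft³ in storage unit 9; 28 ft³ remain.
Final storage units: [28,6] [20,14] [47] [24,18] [29,15] [25,8,12] [32,7] [43] [22].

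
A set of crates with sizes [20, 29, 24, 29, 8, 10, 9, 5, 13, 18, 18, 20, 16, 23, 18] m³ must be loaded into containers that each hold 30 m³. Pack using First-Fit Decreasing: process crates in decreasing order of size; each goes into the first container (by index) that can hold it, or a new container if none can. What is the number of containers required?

10 containers

Sorted descending: 29, 29, 24, 23, 20, 20, 18, 18, 18, 16, 13, 10, 9, 8, 5.
29 m³ → container 1 (remaining 1 m³)
29 m³ → container 2 (remaining 1 m³)
24 m³ → container 3 (remaining 6 m³)
23 m³ → container 4 (remaining 7 m³)
20 m³ → container 5 (remaining 10 m³)
20 m³ → container 6 (remaining 10 m³)
18 m³ → container 7 (remaining 12 m³)
18 m³ → container 8 (remaining 12 m³)
18 m³ → container 9 (remaining 12 m³)
16 m³ → container 10 (remaining 14 m³)
13 m³ → container 10 (remaining 1 m³)
10 m³ → container 5 (remaining 0 m³)
9 m³ → container 6 (remaining 1 m³)
8 m³ → container 7 (remaining 4 m³)
5 m³ → container 3 (remaining 1 m³)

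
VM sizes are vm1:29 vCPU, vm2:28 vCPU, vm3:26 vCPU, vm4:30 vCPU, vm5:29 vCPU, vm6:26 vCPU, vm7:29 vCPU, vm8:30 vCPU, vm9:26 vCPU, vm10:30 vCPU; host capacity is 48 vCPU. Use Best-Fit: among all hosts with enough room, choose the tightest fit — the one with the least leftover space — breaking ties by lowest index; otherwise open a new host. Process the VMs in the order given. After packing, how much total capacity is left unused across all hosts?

host 1: place vm1 (29 vCPU), 19 vCPU left
host 2: place vm2 (28 vCPU), 20 vCPU left
host 3: place vm3 (26 vCPU), 22 vCPU left
host 4: place vm4 (30 vCPU), 18 vCPU left
host 5: place vm5 (29 vCPU), 19 vCPU left
host 6: place vm6 (26 vCPU), 22 vCPU left
host 7: place vm7 (29 vCPU), 19 vCPU left
host 8: place vm8 (30 vCPU), 18 vCPU left
host 9: place vm9 (26 vCPU), 22 vCPU left
host 10: place vm10 (30 vCPU), 18 vCPU left
10 hosts × 48 vCPU = 480 vCPU; used 283 vCPU; unused 197 vCPU.

197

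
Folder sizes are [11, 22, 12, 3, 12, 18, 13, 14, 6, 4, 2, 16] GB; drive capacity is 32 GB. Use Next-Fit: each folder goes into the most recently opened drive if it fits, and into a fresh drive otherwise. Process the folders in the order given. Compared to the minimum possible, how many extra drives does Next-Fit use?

Next-Fit: [11] [22] [12,3,12] [18,13] [14,6,4,2] [16] → 6 drives.
Total size 133 GB; any packing needs at least ⌈133/32⌉ = 5 drives.
An optimal packing achieves that bound: [22,6,4] [18,14] [16,13,3] [12,12,2] [11] → 5 drives.
Excess: 6 − 5 = 1.

1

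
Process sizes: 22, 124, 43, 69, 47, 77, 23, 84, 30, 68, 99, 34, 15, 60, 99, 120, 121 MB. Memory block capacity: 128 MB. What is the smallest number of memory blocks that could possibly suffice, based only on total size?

9 memory blocks

Total size = 22 + 124 + 43 + 69 + 47 + 77 + 23 + 84 + 30 + 68 + 99 + 34 + 15 + 60 + 99 + 120 + 121 = 1135 MB.
⌈1135 / 128⌉ = 9.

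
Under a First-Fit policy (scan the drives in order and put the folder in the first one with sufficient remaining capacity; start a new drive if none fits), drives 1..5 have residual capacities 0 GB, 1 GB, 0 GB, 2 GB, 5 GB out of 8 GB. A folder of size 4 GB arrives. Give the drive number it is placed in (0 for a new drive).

5

Drives with room: drive 5 (5 GB).
The first with room is drive 5.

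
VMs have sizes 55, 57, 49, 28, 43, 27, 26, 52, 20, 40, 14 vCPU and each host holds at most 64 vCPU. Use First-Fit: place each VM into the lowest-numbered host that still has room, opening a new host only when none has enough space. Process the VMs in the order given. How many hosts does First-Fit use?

8

55 vCPU → host 1 (remaining 9 vCPU)
57 vCPU → host 2 (remaining 7 vCPU)
49 vCPU → host 3 (remaining 15 vCPU)
28 vCPU → host 4 (remaining 36 vCPU)
43 vCPU → host 5 (remaining 21 vCPU)
27 vCPU → host 4 (remaining 9 vCPU)
26 vCPU → host 6 (remaining 38 vCPU)
52 vCPU → host 7 (remaining 12 vCPU)
20 vCPU → host 5 (remaining 1 vCPU)
40 vCPU → host 8 (remaining 24 vCPU)
14 vCPU → host 3 (remaining 1 vCPU)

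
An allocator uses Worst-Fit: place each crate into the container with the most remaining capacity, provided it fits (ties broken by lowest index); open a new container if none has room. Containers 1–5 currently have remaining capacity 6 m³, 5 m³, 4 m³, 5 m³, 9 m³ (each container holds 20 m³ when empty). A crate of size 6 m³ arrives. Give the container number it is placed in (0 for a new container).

5

Containers with room: container 1 (6 m³), container 5 (9 m³).
Most room is container 5 with 9 m³ free.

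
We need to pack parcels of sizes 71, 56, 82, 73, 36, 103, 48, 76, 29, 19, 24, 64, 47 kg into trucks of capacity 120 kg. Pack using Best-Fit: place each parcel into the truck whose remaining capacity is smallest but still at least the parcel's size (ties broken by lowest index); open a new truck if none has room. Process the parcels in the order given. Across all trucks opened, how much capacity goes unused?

Put 71 kg in truck 1; 49 kg remain.
Put 56 kg in truck 2; 64 kg remain.
Put 82 kg in truck 3; 38 kg remain.
Put 73 kg in truck 4; 47 kg remain.
Put 36 kg in truck 3; 2 kg remain.
Put 103 kg in truck 5; 17 kg remain.
Put 48 kg in truck 1; 1 kg remain.
Put 76 kg in truck 6; 44 kg remain.
Put 29 kg in truck 6; 15 kg remain.
Put 19 kg in truck 4; 28 kg remain.
Put 24 kg in truck 4; 4 kg remain.
Put 64 kg in truck 2; 0 kg remain.
Put 47 kg in truck 7; 73 kg remain.
7 trucks × 120 kg = 840 kg; used 728 kg; unused 112 kg.

112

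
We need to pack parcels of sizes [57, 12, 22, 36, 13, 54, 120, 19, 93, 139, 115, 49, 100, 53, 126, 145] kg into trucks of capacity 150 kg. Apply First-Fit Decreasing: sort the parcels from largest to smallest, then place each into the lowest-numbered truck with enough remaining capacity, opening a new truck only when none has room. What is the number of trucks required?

8 trucks

Sorted descending: 145, 139, 126, 120, 115, 100, 93, 57, 54, 53, 49, 36, 22, 19, 13, 12.
145 kg → truck 1 (remaining 5 kg)
139 kg → truck 2 (remaining 11 kg)
126 kg → truck 3 (remaining 24 kg)
120 kg → truck 4 (remaining 30 kg)
115 kg → truck 5 (remaining 35 kg)
100 kg → truck 6 (remaining 50 kg)
93 kg → truck 7 (remaining 57 kg)
57 kg → truck 7 (remaining 0 kg)
54 kg → truck 8 (remaining 96 kg)
53 kg → truck 8 (remaining 43 kg)
49 kg → truck 6 (remaining 1 kg)
36 kg → truck 8 (remaining 7 kg)
22 kg → truck 3 (remaining 2 kg)
19 kg → truck 4 (remaining 11 kg)
13 kg → truck 5 (remaining 22 kg)
12 kg → truck 5 (remaining 10 kg)
Final trucks: [145] [139] [126,22] [120,19] [115,13,12] [100,49] [93,57] [54,53,36].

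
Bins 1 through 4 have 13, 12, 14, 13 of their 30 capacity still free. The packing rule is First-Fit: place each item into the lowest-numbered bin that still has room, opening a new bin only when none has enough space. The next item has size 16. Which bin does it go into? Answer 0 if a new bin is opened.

0

No bin has ≥ 16 free, so a new bin is opened.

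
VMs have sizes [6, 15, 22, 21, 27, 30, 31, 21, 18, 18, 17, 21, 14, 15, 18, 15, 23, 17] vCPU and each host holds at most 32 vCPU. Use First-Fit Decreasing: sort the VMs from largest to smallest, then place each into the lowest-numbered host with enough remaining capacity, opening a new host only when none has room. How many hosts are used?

Sorted descending: 31, 30, 27, 23, 22, 21, 21, 21, 18, 18, 18, 17, 17, 15, 15, 15, 14, 6.
Put 31 vCPU in host 1; 1 vCPU remain.
Put 30 vCPU in host 2; 2 vCPU remain.
Put 27 vCPU in host 3; 5 vCPU remain.
Put 23 vCPU in host 4; 9 vCPU remain.
Put 22 vCPU in host 5; 10 vCPU remain.
Put 21 vCPU in host 6; 11 vCPU remain.
Put 21 vCPU in host 7; 11 vCPU remain.
Put 21 vCPU in host 8; 11 vCPU remain.
Put 18 vCPU in host 9; 14 vCPU remain.
Put 18 vCPU in host 10; 14 vCPU remain.
Put 18 vCPU in host 11; 14 vCPU remain.
Put 17 vCPU in host 12; 15 vCPU remain.
Put 17 vCPU in host 13; 15 vCPU remain.
Put 15 vCPU in host 12; 0 vCPU remain.
Put 15 vCPU in host 13; 0 vCPU remain.
Put 15 vCPU in host 14; 17 vCPU remain.
Put 14 vCPU in host 9; 0 vCPU remain.
Put 6 vCPU in host 4; 3 vCPU remain.
Final hosts: [31] [30] [27] [23,6] [22] [21] [21] [21] [18,14] [18] [18] [17,15] [17,15] [15].

14 hosts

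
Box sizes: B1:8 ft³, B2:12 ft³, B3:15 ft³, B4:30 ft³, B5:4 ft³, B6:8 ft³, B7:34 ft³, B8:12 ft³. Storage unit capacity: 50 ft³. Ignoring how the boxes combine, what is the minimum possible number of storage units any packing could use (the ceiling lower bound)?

Total size = 8 + 12 + 15 + 30 + 4 + 8 + 34 + 12 = 123 ft³.
⌈123 / 50⌉ = 3.

3 storage units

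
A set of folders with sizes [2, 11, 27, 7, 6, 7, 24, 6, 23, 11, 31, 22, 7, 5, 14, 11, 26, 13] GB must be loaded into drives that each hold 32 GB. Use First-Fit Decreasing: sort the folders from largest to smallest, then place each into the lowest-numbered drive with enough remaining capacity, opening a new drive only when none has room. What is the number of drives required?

Sorted descending: 31, 27, 26, 24, 23, 22, 14, 13, 11, 11, 11, 7, 7, 7, 6, 6, 5, 2.
31 GB → drive 1 (remaining 1 GB)
27 GB → drive 2 (remaining 5 GB)
26 GB → drive 3 (remaining 6 GB)
24 GB → drive 4 (remaining 8 GB)
23 GB → drive 5 (remaining 9 GB)
22 GB → drive 6 (remaining 10 GB)
14 GB → drive 7 (remaining 18 GB)
13 GB → drive 7 (remaining 5 GB)
11 GB → drive 8 (remaining 21 GB)
11 GB → drive 8 (remaining 10 GB)
11 GB → drive 9 (remaining 21 GB)
7 GB → drive 4 (remaining 1 GB)
7 GB → drive 5 (remaining 2 GB)
7 GB → drive 6 (remaining 3 GB)
6 GB → drive 3 (remaining 0 GB)
6 GB → drive 8 (remaining 4 GB)
5 GB → drive 2 (remaining 0 GB)
2 GB → drive 5 (remaining 0 GB)
Final drives: [31] [27,5] [26,6] [24,7] [23,7,2] [22,7] [14,13] [11,11,6] [11].

9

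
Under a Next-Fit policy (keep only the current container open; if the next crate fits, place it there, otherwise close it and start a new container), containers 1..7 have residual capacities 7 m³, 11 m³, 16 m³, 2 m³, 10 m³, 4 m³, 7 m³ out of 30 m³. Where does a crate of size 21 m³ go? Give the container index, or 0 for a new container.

Next-Fit only looks at container 7, which has 7 m³ free.
21 m³ does not fit, so a new container is opened.

0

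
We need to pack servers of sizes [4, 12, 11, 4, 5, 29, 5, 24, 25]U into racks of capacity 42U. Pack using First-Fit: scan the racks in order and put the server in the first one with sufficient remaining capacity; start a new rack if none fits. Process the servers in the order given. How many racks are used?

4

rack 1: place 4U, 38U left
rack 1: place 12U, 26U left
rack 1: place 11U, 15U left
rack 1: place 4U, 11U left
rack 1: place 5U, 6U left
rack 2: place 29U, 13U left
rack 1: place 5U, 1U left
rack 3: place 24U, 18U left
rack 4: place 25U, 17U left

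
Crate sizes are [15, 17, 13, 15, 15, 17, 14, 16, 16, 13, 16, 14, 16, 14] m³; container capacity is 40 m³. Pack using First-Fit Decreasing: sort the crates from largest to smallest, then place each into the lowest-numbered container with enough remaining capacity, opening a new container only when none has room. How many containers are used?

Sorted descending: 17, 17, 16, 16, 16, 16, 15, 15, 15, 14, 14, 14, 13, 13.
Put 17 m³ in container 1; 23 m³ remain.
Put 17 m³ in container 1; 6 m³ remain.
Put 16 m³ in container 2; 24 m³ remain.
Put 16 m³ in container 2; 8 m³ remain.
Put 16 m³ in container 3; 24 m³ remain.
Put 16 m³ in container 3; 8 m³ remain.
Put 15 m³ in container 4; 25 m³ remain.
Put 15 m³ in container 4; 10 m³ remain.
Put 15 m³ in container 5; 25 m³ remain.
Put 14 m³ in container 5; 11 m³ remain.
Put 14 m³ in container 6; 26 m³ remain.
Put 14 m³ in container 6; 12 m³ remain.
Put 13 m³ in container 7; 27 m³ remain.
Put 13 m³ in container 7; 14 m³ remain.
Final containers: [17,17] [16,16] [16,16] [15,15] [15,14] [14,14] [13,13].

7 containers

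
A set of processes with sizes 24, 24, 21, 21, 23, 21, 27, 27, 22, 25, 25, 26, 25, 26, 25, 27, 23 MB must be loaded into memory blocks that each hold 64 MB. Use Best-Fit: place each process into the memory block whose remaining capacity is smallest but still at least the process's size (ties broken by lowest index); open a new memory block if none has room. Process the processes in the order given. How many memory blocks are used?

8 memory blocks

Put 24 MB in memory block 1; 40 MB remain.
Put 24 MB in memory block 1; 16 MB remain.
Put 21 MB in memory block 2; 43 MB remain.
Put 21 MB in memory block 2; 22 MB remain.
Put 23 MB in memory block 3; 41 MB remain.
Put 21 MB in memory block 2; 1 MB remain.
Put 27 MB in memory block 3; 14 MB remain.
Put 27 MB in memory block 4; 37 MB remain.
Put 22 MB in memory block 4; 15 MB remain.
Put 25 MB in memory block 5; 39 MB remain.
Put 25 MB in memory block 5; 14 MB remain.
Put 26 MB in memory block 6; 38 MB remain.
Put 25 MB in memory block 6; 13 MB remain.
Put 26 MB in memory block 7; 38 MB remain.
Put 25 MB in memory block 7; 13 MB remain.
Put 27 MB in memory block 8; 37 MB remain.
Put 23 MB in memory block 8; 14 MB remain.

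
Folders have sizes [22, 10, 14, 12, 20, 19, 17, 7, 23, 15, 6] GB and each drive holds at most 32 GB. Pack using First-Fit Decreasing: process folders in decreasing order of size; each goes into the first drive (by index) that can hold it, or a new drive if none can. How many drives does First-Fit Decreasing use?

Sorted descending: 23, 22, 20, 19, 17, 15, 14, 12, 10, 7, 6.
drive 1: place 23 GB, 9 GB left
drive 2: place 22 GB, 10 GB left
drive 3: place 20 GB, 12 GB left
drive 4: place 19 GB, 13 GB left
drive 5: place 17 GB, 15 GB left
drive 5: place 15 GB, 0 GB left
drive 6: place 14 GB, 18 GB left
drive 3: place 12 GB, 0 GB left
drive 2: place 10 GB, 0 GB left
drive 1: place 7 GB, 2 GB left
drive 4: place 6 GB, 7 GB left

6 drives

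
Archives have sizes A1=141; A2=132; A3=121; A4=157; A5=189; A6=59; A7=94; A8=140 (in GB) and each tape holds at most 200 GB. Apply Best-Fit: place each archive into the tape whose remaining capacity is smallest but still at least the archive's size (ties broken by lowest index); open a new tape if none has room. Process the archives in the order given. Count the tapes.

7 tapes

A1 (141 GB) → tape 1 (remaining 59 GB)
A2 (132 GB) → tape 2 (remaining 68 GB)
A3 (121 GB) → tape 3 (remaining 79 GB)
A4 (157 GB) → tape 4 (remaining 43 GB)
A5 (189 GB) → tape 5 (remaining 11 GB)
A6 (59 GB) → tape 1 (remaining 0 GB)
A7 (94 GB) → tape 6 (remaining 106 GB)
A8 (140 GB) → tape 7 (remaining 60 GB)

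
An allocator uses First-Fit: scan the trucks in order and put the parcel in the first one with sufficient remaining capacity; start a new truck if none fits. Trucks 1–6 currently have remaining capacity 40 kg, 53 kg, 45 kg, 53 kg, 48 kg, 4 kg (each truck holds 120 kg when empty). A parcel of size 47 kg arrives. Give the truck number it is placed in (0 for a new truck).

2

Trucks with room: truck 2 (53 kg), truck 4 (53 kg), truck 5 (48 kg).
The first with room is truck 2.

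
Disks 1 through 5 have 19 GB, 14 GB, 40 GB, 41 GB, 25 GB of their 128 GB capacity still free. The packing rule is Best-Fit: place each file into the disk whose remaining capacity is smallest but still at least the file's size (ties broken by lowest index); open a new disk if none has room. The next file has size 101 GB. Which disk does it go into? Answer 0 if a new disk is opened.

No disk has ≥ 101 GB free, so a new disk is opened.

0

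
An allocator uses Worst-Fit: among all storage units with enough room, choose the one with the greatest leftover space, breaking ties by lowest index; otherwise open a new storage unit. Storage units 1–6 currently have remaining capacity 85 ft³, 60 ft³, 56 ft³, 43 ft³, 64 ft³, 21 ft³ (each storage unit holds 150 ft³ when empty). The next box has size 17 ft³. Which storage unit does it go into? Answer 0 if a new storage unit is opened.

1

Storage units with room: storage unit 1 (85 ft³), storage unit 2 (60 ft³), storage unit 3 (56 ft³), storage unit 4 (43 ft³), storage unit 5 (64 ft³), storage unit 6 (21 ft³).
Most room is storage unit 1 with 85 ft³ free.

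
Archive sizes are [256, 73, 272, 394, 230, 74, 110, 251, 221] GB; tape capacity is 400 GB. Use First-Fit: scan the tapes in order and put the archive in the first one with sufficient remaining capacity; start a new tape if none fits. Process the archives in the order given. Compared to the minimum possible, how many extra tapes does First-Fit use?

0

First-Fit: [256,73] [272,74] [394] [230,110] [251] [221] → 6 tapes.
6 archives exceed 200 GB (half the capacity), and no two of those can share a tape, so at least 6 tapes are needed.
So 6 is already optimal.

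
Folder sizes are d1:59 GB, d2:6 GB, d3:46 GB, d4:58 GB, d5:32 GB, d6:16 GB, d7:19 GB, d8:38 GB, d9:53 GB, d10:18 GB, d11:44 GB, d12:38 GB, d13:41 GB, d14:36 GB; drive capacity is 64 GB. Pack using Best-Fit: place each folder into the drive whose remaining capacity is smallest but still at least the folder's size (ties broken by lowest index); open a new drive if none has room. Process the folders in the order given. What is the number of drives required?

d1 (59 GB) → drive 1 (remaining 5 GB)
d2 (6 GB) → drive 2 (remaining 58 GB)
d3 (46 GB) → drive 2 (remaining 12 GB)
d4 (58 GB) → drive 3 (remaining 6 GB)
d5 (32 GB) → drive 4 (remaining 32 GB)
d6 (16 GB) → drive 4 (remaining 16 GB)
d7 (19 GB) → drive 5 (remaining 45 GB)
d8 (38 GB) → drive 5 (remaining 7 GB)
d9 (53 GB) → drive 6 (remaining 11 GB)
d10 (18 GB) → drive 7 (remaining 46 GB)
d11 (44 GB) → drive 7 (remaining 2 GB)
d12 (38 GB) → drive 8 (remaining 26 GB)
d13 (41 GB) → drive 9 (remaining 23 GB)
d14 (36 GB) → drive 10 (remaining 28 GB)
Final drives: [59] [6,46] [58] [32,16] [19,38] [53] [18,44] [38] [41] [36].

10 drives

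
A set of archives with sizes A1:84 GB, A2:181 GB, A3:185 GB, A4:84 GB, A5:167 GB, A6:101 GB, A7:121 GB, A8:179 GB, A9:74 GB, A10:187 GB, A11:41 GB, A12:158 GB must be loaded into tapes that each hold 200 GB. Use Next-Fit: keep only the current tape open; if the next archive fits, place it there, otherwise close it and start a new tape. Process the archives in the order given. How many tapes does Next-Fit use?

11

Put A1 (84 GB) in tape 1; 116 GB remain.
Put A2 (181 GB) in tape 2; 19 GB remain.
Put A3 (185 GB) in tape 3; 15 GB remain.
Put A4 (84 GB) in tape 4; 116 GB remain.
Put A5 (167 GB) in tape 5; 33 GB remain.
Put A6 (101 GB) in tape 6; 99 GB remain.
Put A7 (121 GB) in tape 7; 79 GB remain.
Put A8 (179 GB) in tape 8; 21 GB remain.
Put A9 (74 GB) in tape 9; 126 GB remain.
Put A10 (187 GB) in tape 10; 13 GB remain.
Put A11 (41 GB) in tape 11; 159 GB remain.
Put A12 (158 GB) in tape 11; 1 GB remain.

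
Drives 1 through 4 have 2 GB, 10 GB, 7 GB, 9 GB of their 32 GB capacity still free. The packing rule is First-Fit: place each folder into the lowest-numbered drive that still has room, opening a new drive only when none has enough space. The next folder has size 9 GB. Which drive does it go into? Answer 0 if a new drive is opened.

2

Drives with room: drive 2 (10 GB), drive 4 (9 GB).
The first with room is drive 2.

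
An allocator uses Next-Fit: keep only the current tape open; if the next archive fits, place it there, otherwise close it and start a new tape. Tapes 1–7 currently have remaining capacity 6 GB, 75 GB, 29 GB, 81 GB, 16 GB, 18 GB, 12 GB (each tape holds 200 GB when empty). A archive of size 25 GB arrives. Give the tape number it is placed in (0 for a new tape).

0

Next-Fit only looks at tape 7, which has 12 GB free.
25 GB does not fit, so a new tape is opened.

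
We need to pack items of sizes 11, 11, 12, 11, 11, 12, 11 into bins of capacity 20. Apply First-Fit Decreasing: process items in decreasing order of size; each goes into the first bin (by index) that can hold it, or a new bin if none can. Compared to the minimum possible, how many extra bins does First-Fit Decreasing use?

First-Fit Decreasing: [12] [12] [11] [11] [11] [11] [11] → 7 bins.
7 items exceed 10 (half the capacity), and no two of those can share a bin, so at least 7 bins are needed.
So 7 is already optimal.

0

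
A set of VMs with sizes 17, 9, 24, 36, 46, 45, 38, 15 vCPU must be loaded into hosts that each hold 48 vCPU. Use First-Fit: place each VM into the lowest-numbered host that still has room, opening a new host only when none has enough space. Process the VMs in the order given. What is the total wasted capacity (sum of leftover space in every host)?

host 1: place 17 vCPU, 31 vCPU left
host 1: place 9 vCPU, 22 vCPU left
host 2: place 24 vCPU, 24 vCPU left
host 3: place 36 vCPU, 12 vCPU left
host 4: place 46 vCPU, 2 vCPU left
host 5: place 45 vCPU, 3 vCPU left
host 6: place 38 vCPU, 10 vCPU left
host 1: place 15 vCPU, 7 vCPU left
6 hosts × 48 vCPU = 288 vCPU; used 230 vCPU; unused 58 vCPU.

58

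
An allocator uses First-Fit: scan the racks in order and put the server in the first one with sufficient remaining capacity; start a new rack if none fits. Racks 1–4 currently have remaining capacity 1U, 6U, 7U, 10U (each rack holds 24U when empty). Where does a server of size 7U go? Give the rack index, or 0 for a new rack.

Racks with room: rack 3 (7U), rack 4 (10U).
The first with room is rack 3.

3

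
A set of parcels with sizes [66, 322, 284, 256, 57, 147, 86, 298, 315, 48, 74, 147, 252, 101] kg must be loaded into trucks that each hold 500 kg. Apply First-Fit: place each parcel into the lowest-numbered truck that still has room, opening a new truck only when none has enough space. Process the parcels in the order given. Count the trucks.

66 kg → truck 1 (remaining 434 kg)
322 kg → truck 1 (remaining 112 kg)
284 kg → truck 2 (remaining 216 kg)
256 kg → truck 3 (remaining 244 kg)
57 kg → truck 1 (remaining 55 kg)
147 kg → truck 2 (remaining 69 kg)
86 kg → truck 3 (remaining 158 kg)
298 kg → truck 4 (remaining 202 kg)
315 kg → truck 5 (remaining 185 kg)
48 kg → truck 1 (remaining 7 kg)
74 kg → truck 3 (remaining 84 kg)
147 kg → truck 4 (remaining 55 kg)
252 kg → truck 6 (remaining 248 kg)
101 kg → truck 5 (remaining 84 kg)
Final trucks: [66,322,57,48] [284,147] [256,86,74] [298,147] [315,101] [252].

6 trucks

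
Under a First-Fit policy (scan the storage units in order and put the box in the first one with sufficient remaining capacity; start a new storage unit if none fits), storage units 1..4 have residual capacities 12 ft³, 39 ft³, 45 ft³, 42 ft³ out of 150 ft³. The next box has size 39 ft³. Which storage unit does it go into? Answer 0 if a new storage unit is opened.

2

Storage units with room: storage unit 2 (39 ft³), storage unit 3 (45 ft³), storage unit 4 (42 ft³).
The first with room is storage unit 2.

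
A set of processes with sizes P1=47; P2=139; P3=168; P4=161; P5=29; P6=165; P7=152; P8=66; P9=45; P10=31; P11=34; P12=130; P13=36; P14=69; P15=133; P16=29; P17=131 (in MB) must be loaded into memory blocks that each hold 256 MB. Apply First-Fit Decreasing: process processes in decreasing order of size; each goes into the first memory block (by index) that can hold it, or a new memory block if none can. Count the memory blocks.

8

Sorted descending: 168, 165, 161, 152, 139, 133, 131, 130, 69, 66, 47, 45, 36, 34, 31, 29, 29.
168 MB → memory block 1 (remaining 88 MB)
165 MB → memory block 2 (remaining 91 MB)
161 MB → memory block 3 (remaining 95 MB)
152 MB → memory block 4 (remaining 104 MB)
139 MB → memory block 5 (remaining 117 MB)
133 MB → memory block 6 (remaining 123 MB)
131 MB → memory block 7 (remaining 125 MB)
130 MB → memory block 8 (remaining 126 MB)
69 MB → memory block 1 (remaining 19 MB)
66 MB → memory block 2 (remaining 25 MB)
47 MB → memory block 3 (remaining 48 MB)
45 MB → memory block 3 (remaining 3 MB)
36 MB → memory block 4 (remaining 68 MB)
34 MB → memory block 4 (remaining 34 MB)
31 MB → memory block 4 (remaining 3 MB)
29 MB → memory block 5 (remaining 88 MB)
29 MB → memory block 5 (remaining 59 MB)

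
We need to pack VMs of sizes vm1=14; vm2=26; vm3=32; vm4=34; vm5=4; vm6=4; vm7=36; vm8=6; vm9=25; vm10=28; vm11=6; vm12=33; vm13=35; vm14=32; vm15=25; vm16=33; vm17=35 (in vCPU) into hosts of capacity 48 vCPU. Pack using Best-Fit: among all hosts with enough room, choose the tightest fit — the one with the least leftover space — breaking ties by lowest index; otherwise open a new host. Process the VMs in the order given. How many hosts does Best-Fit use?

Put vm1 (14 vCPU) in host 1; 34 vCPU remain.
Put vm2 (26 vCPU) in host 1; 8 vCPU remain.
Put vm3 (32 vCPU) in host 2; 16 vCPU remain.
Put vm4 (34 vCPU) in host 3; 14 vCPU remain.
Put vm5 (4 vCPU) in host 1; 4 vCPU remain.
Put vm6 (4 vCPU) in host 1; 0 vCPU remain.
Put vm7 (36 vCPU) in host 4; 12 vCPU remain.
Put vm8 (6 vCPU) in host 4; 6 vCPU remain.
Put vm9 (25 vCPU) in host 5; 23 vCPU remain.
Put vm10 (28 vCPU) in host 6; 20 vCPU remain.
Put vm11 (6 vCPU) in host 4; 0 vCPU remain.
Put vm12 (33 vCPU) in host 7; 15 vCPU remain.
Put vm13 (35 vCPU) in host 8; 13 vCPU remain.
Put vm14 (32 vCPU) in host 9; 16 vCPU remain.
Put vm15 (25 vCPU) in host 10; 23 vCPU remain.
Put vm16 (33 vCPU) in host 11; 15 vCPU remain.
Put vm17 (35 vCPU) in host 12; 13 vCPU remain.
Final hosts: [14,26,4,4] [32] [34] [36,6,6] [25] [28] [33] [35] [32] [25] [33] [35].

12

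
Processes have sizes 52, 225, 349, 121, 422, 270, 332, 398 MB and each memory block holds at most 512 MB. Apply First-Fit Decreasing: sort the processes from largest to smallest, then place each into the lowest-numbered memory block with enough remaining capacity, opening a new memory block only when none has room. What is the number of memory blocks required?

Sorted descending: 422, 398, 349, 332, 270, 225, 121, 52.
422 MB → memory block 1 (remaining 90 MB)
398 MB → memory block 2 (remaining 114 MB)
349 MB → memory block 3 (remaining 163 MB)
332 MB → memory block 4 (remaining 180 MB)
270 MB → memory block 5 (remaining 242 MB)
225 MB → memory block 5 (remaining 17 MB)
121 MB → memory block 3 (remaining 42 MB)
52 MB → memory block 1 (remaining 38 MB)
Final memory blocks: [422,52] [398] [349,121] [332] [270,225].

5 memory blocks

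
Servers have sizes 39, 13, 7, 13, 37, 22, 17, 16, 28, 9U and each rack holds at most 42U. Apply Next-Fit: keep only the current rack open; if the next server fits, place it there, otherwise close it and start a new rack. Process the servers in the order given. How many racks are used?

6 racks

Put 39U in rack 1; 3U remain.
Put 13U in rack 2; 29U remain.
Put 7U in rack 2; 22U remain.
Put 13U in rack 2; 9U remain.
Put 37U in rack 3; 5U remain.
Put 22U in rack 4; 20U remain.
Put 17U in rack 4; 3U remain.
Put 16U in rack 5; 26U remain.
Put 28U in rack 6; 14U remain.
Put 9U in rack 6; 5U remain.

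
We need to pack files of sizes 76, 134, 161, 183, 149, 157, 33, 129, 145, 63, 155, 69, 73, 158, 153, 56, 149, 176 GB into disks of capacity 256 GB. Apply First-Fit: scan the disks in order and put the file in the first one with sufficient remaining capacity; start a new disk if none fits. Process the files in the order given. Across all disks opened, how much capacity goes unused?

853

Put 76 GB in disk 1; 180 GB remain.
Put 134 GB in disk 1; 46 GB remain.
Put 161 GB in disk 2; 95 GB remain.
Put 183 GB in disk 3; 73 GB remain.
Put 149 GB in disk 4; 107 GB remain.
Put 157 GB in disk 5; 99 GB remain.
Put 33 GB in disk 1; 13 GB remain.
Put 129 GB in disk 6; 127 GB remain.
Put 145 GB in disk 7; 111 GB remain.
Put 63 GB in disk 2; 32 GB remain.
Put 155 GB in disk 8; 101 GB remain.
Put 69 GB in disk 3; 4 GB remain.
Put 73 GB in disk 4; 34 GB remain.
Put 158 GB in disk 9; 98 GB remain.
Put 153 GB in disk 10; 103 GB remain.
Put 56 GB in disk 5; 43 GB remain.
Put 149 GB in disk 11; 107 GB remain.
Put 176 GB in disk 12; 80 GB remain.
12 disks × 256 GB = 3072 GB; used 2219 GB; unused 853 GB.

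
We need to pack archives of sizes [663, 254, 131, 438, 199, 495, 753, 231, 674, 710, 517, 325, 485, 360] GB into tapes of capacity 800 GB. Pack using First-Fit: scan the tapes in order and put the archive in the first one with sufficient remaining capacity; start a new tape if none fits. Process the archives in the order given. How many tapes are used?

9

Put 663 GB in tape 1; 137 GB remain.
Put 254 GB in tape 2; 546 GB remain.
Put 131 GB in tape 1; 6 GB remain.
Put 438 GB in tape 2; 108 GB remain.
Put 199 GB in tape 3; 601 GB remain.
Put 495 GB in tape 3; 106 GB remain.
Put 753 GB in tape 4; 47 GB remain.
Put 231 GB in tape 5; 569 GB remain.
Put 674 GB in tape 6; 126 GB remain.
Put 710 GB in tape 7; 90 GB remain.
Put 517 GB in tape 5; 52 GB remain.
Put 325 GB in tape 8; 475 GB remain.
Put 485 GB in tape 9; 315 GB remain.
Put 360 GB in tape 8; 115 GB remain.
Final tapes: [663,131] [254,438] [199,495] [753] [231,517] [674] [710] [325,360] [485].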